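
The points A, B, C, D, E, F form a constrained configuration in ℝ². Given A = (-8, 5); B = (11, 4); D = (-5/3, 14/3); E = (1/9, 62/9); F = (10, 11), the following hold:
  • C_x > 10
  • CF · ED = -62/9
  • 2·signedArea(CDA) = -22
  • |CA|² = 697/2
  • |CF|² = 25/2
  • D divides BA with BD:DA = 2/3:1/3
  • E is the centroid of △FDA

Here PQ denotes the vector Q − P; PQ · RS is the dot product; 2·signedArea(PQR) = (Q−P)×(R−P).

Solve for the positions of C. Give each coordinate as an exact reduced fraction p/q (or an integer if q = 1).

1. C_x = 21/2  [2·signedArea(CDA) = -22 ∩ CF · ED = -62/9]
2. C_y = 15/2  [2·signedArea(CDA) = -22 ∩ CF · ED = -62/9]
   → C = (21/2, 15/2)

C = (21/2, 15/2)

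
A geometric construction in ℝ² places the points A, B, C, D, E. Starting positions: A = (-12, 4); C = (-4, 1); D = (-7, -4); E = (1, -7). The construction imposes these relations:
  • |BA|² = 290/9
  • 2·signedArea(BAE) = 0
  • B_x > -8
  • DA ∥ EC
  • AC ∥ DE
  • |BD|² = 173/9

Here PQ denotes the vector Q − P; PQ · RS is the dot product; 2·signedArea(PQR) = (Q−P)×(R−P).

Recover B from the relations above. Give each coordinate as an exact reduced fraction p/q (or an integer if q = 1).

B = (-23/3, 1/3)

1. B_x = -23/3  [line 11·x + 13·y + 80 = 0 ∩ |BA|² = 290/9]
2. B_y = 1/3  [line 11·x + 13·y + 80 = 0 ∩ |BA|² = 290/9]
   → B = (-23/3, 1/3)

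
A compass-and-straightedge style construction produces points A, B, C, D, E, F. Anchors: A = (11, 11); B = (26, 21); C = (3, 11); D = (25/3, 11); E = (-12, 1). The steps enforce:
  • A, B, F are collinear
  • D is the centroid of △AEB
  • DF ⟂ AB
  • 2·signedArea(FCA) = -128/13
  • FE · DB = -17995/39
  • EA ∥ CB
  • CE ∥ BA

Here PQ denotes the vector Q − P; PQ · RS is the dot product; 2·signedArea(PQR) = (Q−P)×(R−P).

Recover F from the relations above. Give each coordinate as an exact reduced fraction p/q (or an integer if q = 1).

1. F_x = 119/13  [A, B, F are collinear ∩ DF ⟂ AB]
2. F_y = 127/13  [A, B, F are collinear ∩ DF ⟂ AB]
   → F = (119/13, 127/13)

F = (119/13, 127/13)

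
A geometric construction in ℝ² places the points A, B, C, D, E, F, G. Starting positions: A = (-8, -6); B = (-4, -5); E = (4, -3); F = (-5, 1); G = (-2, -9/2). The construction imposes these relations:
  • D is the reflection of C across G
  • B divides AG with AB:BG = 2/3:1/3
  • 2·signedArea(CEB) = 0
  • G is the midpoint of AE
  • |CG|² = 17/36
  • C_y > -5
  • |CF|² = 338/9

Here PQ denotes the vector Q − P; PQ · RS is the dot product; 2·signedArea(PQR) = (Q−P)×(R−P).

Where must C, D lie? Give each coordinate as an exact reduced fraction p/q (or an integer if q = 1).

C = (-8/3, -14/3)
D = (-4/3, -13/3)

1. C_x = -8/3  [line 2·x + -8·y + -32 = 0 ∩ |CF|² = 338/9]
2. C_y = -14/3  [line 2·x + -8·y + -32 = 0 ∩ |CF|² = 338/9]
   → C = (-8/3, -14/3)
3. D_x = -4/3  [D is the reflection of C across G]
4. D_y = -13/3  [D is the reflection of C across G]
   → D = (-4/3, -13/3)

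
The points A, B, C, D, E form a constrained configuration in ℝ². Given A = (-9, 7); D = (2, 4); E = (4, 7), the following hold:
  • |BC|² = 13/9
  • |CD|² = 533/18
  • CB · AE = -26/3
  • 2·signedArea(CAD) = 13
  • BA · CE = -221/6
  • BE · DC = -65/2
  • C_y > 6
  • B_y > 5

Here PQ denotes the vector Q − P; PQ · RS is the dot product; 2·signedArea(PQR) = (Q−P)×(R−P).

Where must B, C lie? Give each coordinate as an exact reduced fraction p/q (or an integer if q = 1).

1. C_x = -17/6  [line 3·x + 11·y + -63 = 0 ∩ |CD|² = 533/18]
2. C_y = 13/2  [line 3·x + 11·y + -63 = 0 ∩ |CD|² = 533/18]
   → C = (-17/6, 13/2)
3. B_x = -7/2  [BE · DC = -65/2 ∩ CB · AE = -26/3]
4. B_y = 11/2  [BE · DC = -65/2 ∩ CB · AE = -26/3]
   → B = (-7/2, 11/2)

B = (-7/2, 11/2)
C = (-17/6, 13/2)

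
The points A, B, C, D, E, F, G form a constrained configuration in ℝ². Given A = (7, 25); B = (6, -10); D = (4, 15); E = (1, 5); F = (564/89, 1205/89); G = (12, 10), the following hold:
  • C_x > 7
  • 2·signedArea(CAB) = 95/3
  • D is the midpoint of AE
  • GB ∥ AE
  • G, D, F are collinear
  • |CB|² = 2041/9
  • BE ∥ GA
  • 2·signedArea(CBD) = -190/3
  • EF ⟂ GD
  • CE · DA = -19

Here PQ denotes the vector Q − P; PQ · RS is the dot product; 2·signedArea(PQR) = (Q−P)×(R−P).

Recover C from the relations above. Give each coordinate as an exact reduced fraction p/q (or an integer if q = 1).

1. C_x = 22/3  [CE · DA = -19 ∩ 2·signedArea(CAB) = 95/3]
2. C_y = 5  [CE · DA = -19 ∩ 2·signedArea(CAB) = 95/3]
   → C = (22/3, 5)

C = (22/3, 5)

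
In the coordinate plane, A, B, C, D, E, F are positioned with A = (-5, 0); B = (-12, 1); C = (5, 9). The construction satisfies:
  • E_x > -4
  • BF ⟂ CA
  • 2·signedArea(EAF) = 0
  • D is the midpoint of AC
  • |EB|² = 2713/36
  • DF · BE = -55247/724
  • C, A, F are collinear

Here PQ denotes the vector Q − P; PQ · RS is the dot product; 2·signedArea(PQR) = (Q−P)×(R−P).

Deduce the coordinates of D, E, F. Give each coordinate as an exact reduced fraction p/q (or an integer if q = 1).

D = (0, 9/2)
E = (-10/3, 3/2)
F = (-1515/181, -549/181)

1. D_x = 0  [D is the midpoint of AC]
2. D_y = 9/2  [D is the midpoint of AC]
   → D = (0, 9/2)
3. F_x = -1515/181  [C, A, F are collinear ∩ BF ⟂ CA]
4. F_y = -549/181  [C, A, F are collinear ∩ BF ⟂ CA]
   → F = (-1515/181, -549/181)
5. E_x = -10/3  [2·signedArea(EAF) = 0 ∩ DF · BE = -55247/724]
6. E_y = 3/2  [2·signedArea(EAF) = 0 ∩ DF · BE = -55247/724]
   → E = (-10/3, 3/2)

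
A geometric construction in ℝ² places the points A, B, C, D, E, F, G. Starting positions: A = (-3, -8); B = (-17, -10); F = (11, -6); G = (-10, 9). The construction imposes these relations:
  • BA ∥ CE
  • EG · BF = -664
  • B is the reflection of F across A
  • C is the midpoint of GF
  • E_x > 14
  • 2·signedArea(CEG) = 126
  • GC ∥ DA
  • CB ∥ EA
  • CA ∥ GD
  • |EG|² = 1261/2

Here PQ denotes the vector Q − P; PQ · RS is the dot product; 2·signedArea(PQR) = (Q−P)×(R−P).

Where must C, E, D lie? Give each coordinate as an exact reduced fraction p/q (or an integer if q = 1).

C = (1/2, 3/2)
D = (-27/2, -1/2)
E = (29/2, 7/2)

1. C_x = 1/2  [C is the midpoint of GF]
2. C_y = 3/2  [C is the midpoint of GF]
   → C = (1/2, 3/2)
3. E_x = 29/2  [CB ∥ EA ∩ BA ∥ CE]
4. E_y = 7/2  [CB ∥ EA ∩ BA ∥ CE]
   → E = (29/2, 7/2)
5. D_x = -27/2  [GC ∥ DA ∩ CA ∥ GD]
6. D_y = -1/2  [GC ∥ DA ∩ CA ∥ GD]
   → D = (-27/2, -1/2)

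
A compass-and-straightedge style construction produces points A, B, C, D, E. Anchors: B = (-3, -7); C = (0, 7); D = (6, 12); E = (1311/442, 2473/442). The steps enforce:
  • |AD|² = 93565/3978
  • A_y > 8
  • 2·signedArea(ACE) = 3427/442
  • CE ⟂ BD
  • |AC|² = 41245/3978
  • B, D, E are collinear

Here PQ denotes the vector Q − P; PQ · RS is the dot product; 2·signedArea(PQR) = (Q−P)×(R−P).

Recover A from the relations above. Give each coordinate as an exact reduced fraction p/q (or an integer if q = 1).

A = (1321/442, 10871/1326)

1. A_x = 1321/442  [line 621/442·x + 1311/442·y + -6302/221 = 0 ∩ |AD|² = 93565/3978]
2. A_y = 10871/1326  [line 621/442·x + 1311/442·y + -6302/221 = 0 ∩ |AD|² = 93565/3978]
   → A = (1321/442, 10871/1326)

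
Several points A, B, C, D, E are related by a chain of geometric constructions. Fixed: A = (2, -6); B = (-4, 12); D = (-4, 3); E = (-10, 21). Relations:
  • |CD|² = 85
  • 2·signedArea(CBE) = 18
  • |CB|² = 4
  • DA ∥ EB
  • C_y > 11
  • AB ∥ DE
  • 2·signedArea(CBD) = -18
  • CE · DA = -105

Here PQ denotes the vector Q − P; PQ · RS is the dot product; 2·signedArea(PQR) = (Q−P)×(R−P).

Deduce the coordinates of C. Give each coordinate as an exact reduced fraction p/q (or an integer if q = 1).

1. C_x = -6  [2·signedArea(CBE) = 18 ∩ 2·signedArea(CBD) = -18]
2. C_y = 12  [2·signedArea(CBE) = 18 ∩ 2·signedArea(CBD) = -18]
   → C = (-6, 12)

C = (-6, 12)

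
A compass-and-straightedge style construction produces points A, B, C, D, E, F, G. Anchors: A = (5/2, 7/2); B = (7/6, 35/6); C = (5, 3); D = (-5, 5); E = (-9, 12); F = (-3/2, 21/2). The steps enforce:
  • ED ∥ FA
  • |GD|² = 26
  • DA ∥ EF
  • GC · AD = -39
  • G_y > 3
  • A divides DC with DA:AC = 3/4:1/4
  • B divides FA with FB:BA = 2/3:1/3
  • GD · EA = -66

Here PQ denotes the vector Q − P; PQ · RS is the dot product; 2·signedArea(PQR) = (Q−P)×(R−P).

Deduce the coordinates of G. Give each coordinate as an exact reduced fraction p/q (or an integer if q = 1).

1. G_x = 0  [GC · AD = -39 ∩ GD · EA = -66]
2. G_y = 4  [GC · AD = -39 ∩ GD · EA = -66]
   → G = (0, 4)

G = (0, 4)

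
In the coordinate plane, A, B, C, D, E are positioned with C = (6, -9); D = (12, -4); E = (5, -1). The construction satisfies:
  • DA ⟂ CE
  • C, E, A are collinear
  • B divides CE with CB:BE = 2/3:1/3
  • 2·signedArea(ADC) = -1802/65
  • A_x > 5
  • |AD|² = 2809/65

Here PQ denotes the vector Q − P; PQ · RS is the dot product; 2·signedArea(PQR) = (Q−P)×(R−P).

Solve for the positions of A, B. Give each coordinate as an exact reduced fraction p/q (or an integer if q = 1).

1. A_x = 356/65  [C, E, A are collinear ∩ DA ⟂ CE]
2. A_y = -313/65  [C, E, A are collinear ∩ DA ⟂ CE]
   → A = (356/65, -313/65)
3. B_x = 16/3  [B divides CE with CB:BE = 2/3:1/3]
4. B_y = -11/3  [B divides CE with CB:BE = 2/3:1/3]
   → B = (16/3, -11/3)

A = (356/65, -313/65)
B = (16/3, -11/3)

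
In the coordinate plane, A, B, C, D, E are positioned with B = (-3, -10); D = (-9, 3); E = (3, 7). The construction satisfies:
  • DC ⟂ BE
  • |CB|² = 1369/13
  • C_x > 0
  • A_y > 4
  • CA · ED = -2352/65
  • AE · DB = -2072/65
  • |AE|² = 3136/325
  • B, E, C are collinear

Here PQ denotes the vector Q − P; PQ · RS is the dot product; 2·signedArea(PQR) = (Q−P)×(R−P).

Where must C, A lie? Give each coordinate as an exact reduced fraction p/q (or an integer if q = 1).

1. C_x = 27/65  [B, E, C are collinear ∩ DC ⟂ BE]
2. C_y = -21/65  [B, E, C are collinear ∩ DC ⟂ BE]
   → C = (27/65, -21/65)
3. A_x = 639/325  [AE · DB = -2072/65 ∩ CA · ED = -2352/65]
4. A_y = 1323/325  [AE · DB = -2072/65 ∩ CA · ED = -2352/65]
   → A = (639/325, 1323/325)

A = (639/325, 1323/325)
C = (27/65, -21/65)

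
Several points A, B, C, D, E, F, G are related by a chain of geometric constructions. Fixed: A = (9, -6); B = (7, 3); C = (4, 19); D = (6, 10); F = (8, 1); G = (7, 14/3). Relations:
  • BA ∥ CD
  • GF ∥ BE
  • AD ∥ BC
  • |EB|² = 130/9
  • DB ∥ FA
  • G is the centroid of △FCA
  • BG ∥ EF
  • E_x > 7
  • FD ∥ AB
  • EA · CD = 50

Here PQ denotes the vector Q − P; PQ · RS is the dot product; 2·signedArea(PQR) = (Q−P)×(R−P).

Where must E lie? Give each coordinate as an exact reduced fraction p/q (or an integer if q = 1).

1. E_x = 8  [BG ∥ EF ∩ GF ∥ BE]
2. E_y = -2/3  [BG ∥ EF ∩ GF ∥ BE]
   → E = (8, -2/3)

E = (8, -2/3)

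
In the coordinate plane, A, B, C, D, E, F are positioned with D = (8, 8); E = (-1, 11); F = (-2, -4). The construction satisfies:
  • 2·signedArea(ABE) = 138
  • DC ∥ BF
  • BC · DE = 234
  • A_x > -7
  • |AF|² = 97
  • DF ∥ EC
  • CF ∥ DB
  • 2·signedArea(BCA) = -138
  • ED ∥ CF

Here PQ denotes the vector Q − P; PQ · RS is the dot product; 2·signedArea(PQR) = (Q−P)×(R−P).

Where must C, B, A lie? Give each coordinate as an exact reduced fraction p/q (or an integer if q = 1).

1. C_x = -11  [ED ∥ CF ∩ DF ∥ EC]
2. C_y = -1  [ED ∥ CF ∩ DF ∥ EC]
   → C = (-11, -1)
3. B_x = 17  [DC ∥ BF ∩ CF ∥ DB]
4. B_y = 5  [DC ∥ BF ∩ CF ∥ DB]
   → B = (17, 5)
5. A_x = -6  [2·signedArea(ABE) = 138 ∩ 2·signedArea(BCA) = -138]
6. A_y = 5  [2·signedArea(ABE) = 138 ∩ 2·signedArea(BCA) = -138]
   → A = (-6, 5)

A = (-6, 5)
B = (17, 5)
C = (-11, -1)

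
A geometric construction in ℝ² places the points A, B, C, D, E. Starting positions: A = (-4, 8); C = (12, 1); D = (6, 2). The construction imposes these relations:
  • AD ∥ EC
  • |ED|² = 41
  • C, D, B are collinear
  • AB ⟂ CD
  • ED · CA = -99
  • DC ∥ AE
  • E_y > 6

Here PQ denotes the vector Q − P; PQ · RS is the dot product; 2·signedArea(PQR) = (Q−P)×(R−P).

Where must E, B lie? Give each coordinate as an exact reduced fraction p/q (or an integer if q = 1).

1. E_x = 2  [AD ∥ EC ∩ DC ∥ AE]
2. E_y = 7  [AD ∥ EC ∩ DC ∥ AE]
   → E = (2, 7)
3. B_x = -174/37  [C, D, B are collinear ∩ AB ⟂ CD]
4. B_y = 140/37  [C, D, B are collinear ∩ AB ⟂ CD]
   → B = (-174/37, 140/37)

B = (-174/37, 140/37)
E = (2, 7)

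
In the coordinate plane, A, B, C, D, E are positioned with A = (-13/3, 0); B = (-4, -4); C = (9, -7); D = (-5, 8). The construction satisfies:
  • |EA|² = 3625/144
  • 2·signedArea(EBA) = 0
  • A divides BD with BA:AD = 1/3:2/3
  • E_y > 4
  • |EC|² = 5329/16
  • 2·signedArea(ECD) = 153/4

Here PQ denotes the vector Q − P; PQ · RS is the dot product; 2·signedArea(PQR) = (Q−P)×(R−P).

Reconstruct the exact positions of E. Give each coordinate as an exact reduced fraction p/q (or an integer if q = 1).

E = (-19/4, 5)

1. E_x = -19/4  [2·signedArea(EBA) = 0 ∩ 2·signedArea(ECD) = 153/4]
2. E_y = 5  [2·signedArea(EBA) = 0 ∩ 2·signedArea(ECD) = 153/4]
   → E = (-19/4, 5)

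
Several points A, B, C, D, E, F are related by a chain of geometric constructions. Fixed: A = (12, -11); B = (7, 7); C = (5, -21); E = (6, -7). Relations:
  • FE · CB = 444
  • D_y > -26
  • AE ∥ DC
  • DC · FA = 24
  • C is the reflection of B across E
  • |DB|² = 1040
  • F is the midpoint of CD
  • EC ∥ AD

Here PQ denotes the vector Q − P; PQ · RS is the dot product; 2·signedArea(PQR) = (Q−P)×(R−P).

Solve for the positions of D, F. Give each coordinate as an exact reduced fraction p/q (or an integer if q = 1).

D = (11, -25)
F = (8, -23)

1. D_x = 11  [AE ∥ DC ∩ EC ∥ AD]
2. D_y = -25  [AE ∥ DC ∩ EC ∥ AD]
   → D = (11, -25)
3. F_x = 8  [F is the midpoint of CD]
4. F_y = -23  [F is the midpoint of CD]
   → F = (8, -23)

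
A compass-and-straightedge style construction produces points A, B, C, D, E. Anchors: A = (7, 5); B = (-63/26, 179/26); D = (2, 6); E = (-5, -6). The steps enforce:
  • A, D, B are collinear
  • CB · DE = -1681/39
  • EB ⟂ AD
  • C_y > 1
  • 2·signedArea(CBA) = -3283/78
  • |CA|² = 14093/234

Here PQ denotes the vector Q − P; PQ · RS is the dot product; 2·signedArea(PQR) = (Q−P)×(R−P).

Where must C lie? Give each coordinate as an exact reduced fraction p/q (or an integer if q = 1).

1. C_x = -11/78  [2·signedArea(CBA) = -3283/78 ∩ CB · DE = -1681/39]
2. C_y = 51/26  [2·signedArea(CBA) = -3283/78 ∩ CB · DE = -1681/39]
   → C = (-11/78, 51/26)

C = (-11/78, 51/26)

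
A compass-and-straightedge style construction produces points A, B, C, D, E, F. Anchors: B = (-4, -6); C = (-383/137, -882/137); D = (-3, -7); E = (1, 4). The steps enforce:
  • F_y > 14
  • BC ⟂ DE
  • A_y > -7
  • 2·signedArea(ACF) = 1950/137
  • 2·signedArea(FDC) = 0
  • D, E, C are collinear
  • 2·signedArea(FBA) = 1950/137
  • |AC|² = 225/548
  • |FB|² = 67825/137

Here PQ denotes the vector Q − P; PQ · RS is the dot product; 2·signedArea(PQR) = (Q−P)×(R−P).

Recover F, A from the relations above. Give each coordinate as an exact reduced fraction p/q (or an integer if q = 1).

1. F_x = 657/137  [line -77/137·x + 28/137·y + -35/137 = 0 ∩ |FB|² = 67825/137]
2. F_y = 1978/137  [line -77/137·x + 28/137·y + -35/137 = 0 ∩ |FB|² = 67825/137]
   → F = (657/137, 1978/137)
3. A_x = -931/274  [2·signedArea(ACF) = 1950/137 ∩ 2·signedArea(FBA) = 1950/137]
4. A_y = -852/137  [2·signedArea(ACF) = 1950/137 ∩ 2·signedArea(FBA) = 1950/137]
   → A = (-931/274, -852/137)

A = (-931/274, -852/137)
F = (657/137, 1978/137)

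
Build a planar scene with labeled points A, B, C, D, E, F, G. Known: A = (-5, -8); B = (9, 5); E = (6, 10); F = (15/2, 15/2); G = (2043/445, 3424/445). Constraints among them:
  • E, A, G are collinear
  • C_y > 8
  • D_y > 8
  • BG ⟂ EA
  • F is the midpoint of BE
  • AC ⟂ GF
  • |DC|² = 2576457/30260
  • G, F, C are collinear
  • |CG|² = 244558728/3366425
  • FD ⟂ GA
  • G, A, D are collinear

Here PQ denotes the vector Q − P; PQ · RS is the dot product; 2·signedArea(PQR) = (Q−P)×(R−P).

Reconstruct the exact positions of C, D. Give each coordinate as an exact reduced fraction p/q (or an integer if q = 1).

1. C_x = -13173867/3366425  [G, F, C are collinear ∩ AC ⟂ GF]
2. C_y = 27815594/3366425  [G, F, C are collinear ∩ AC ⟂ GF]
   → C = (-13173867/3366425, 27815594/3366425)
3. D_x = 4713/890  [G, A, D are collinear ∩ FD ⟂ GA]
4. D_y = 3937/445  [G, A, D are collinear ∩ FD ⟂ GA]
   → D = (4713/890, 3937/445)

C = (-13173867/3366425, 27815594/3366425)
D = (4713/890, 3937/445)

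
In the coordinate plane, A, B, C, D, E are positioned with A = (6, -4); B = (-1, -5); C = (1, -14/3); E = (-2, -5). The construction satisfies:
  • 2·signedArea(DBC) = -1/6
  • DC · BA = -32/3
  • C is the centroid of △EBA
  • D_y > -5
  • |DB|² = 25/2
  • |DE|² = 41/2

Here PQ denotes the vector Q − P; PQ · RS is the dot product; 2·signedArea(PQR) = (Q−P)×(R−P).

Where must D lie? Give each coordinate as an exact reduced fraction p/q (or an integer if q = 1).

1. D_x = 5/2  [DC · BA = -32/3 ∩ 2·signedArea(DBC) = -1/6]
2. D_y = -9/2  [DC · BA = -32/3 ∩ 2·signedArea(DBC) = -1/6]
   → D = (5/2, -9/2)

D = (5/2, -9/2)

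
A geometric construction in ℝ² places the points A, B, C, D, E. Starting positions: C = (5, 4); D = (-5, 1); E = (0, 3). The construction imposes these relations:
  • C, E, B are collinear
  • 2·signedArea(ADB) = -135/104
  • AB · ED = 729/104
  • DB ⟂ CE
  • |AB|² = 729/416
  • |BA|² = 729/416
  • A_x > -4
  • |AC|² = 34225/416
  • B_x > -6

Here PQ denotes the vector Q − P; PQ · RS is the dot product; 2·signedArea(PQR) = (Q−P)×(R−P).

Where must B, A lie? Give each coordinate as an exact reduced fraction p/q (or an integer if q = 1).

A = (-405/104, 231/104)
B = (-135/26, 51/26)

1. B_x = -135/26  [C, E, B are collinear ∩ DB ⟂ CE]
2. B_y = 51/26  [C, E, B are collinear ∩ DB ⟂ CE]
   → B = (-135/26, 51/26)
3. A_x = -405/104  [AB · ED = 729/104 ∩ 2·signedArea(ADB) = -135/104]
4. A_y = 231/104  [AB · ED = 729/104 ∩ 2·signedArea(ADB) = -135/104]
   → A = (-405/104, 231/104)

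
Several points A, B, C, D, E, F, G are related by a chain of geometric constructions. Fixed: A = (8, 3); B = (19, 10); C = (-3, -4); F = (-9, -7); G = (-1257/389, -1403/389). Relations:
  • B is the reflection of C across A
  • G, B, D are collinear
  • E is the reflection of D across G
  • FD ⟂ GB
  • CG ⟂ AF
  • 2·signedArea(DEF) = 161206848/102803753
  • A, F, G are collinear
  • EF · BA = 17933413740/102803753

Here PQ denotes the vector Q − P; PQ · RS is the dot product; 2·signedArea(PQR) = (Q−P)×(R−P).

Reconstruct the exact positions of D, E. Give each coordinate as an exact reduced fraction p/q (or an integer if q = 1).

1. D_x = -918945693/102803753  [G, B, D are collinear ∩ FD ⟂ GB]
2. D_y = -729900095/102803753  [G, B, D are collinear ∩ FD ⟂ GB]
   → D = (-918945693/102803753, -729900095/102803753)
3. E_x = 254553315/102803753  [E is the reflection of D across G]
4. E_y = -11661167/102803753  [E is the reflection of D across G]
   → E = (254553315/102803753, -11661167/102803753)

D = (-918945693/102803753, -729900095/102803753)
E = (254553315/102803753, -11661167/102803753)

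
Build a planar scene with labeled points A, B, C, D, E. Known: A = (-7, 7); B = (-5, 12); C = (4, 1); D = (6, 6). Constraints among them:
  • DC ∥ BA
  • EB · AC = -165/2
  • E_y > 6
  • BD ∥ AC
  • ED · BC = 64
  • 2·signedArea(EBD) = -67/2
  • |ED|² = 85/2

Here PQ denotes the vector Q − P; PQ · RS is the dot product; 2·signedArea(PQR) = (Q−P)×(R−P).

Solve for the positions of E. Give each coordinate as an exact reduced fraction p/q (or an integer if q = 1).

E = (-1/2, 13/2)

1. E_x = -1/2  [EB · AC = -165/2 ∩ 2·signedArea(EBD) = -67/2]
2. E_y = 13/2  [EB · AC = -165/2 ∩ 2·signedArea(EBD) = -67/2]
   → E = (-1/2, 13/2)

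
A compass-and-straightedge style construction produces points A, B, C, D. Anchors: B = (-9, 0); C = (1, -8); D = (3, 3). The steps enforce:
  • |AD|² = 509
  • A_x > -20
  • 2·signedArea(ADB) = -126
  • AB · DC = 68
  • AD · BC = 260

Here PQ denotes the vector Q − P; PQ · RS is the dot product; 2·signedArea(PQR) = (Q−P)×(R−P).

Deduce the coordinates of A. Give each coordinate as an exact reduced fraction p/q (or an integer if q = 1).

A = (-19, 8)

1. A_x = -19  [AB · DC = 68 ∩ 2·signedArea(ADB) = -126]
2. A_y = 8  [AB · DC = 68 ∩ 2·signedArea(ADB) = -126]
   → A = (-19, 8)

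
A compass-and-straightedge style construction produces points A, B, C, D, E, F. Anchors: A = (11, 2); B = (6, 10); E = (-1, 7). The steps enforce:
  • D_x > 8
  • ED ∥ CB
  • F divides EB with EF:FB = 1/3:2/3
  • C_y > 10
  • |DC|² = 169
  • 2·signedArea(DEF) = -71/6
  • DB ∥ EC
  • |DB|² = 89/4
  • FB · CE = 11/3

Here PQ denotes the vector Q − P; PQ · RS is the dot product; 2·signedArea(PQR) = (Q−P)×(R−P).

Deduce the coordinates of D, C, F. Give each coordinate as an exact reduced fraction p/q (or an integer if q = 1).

C = (-7/2, 11)
D = (17/2, 6)
F = (4/3, 8)

1. F_x = 4/3  [F divides EB with EF:FB = 1/3:2/3]
2. F_y = 8  [F divides EB with EF:FB = 1/3:2/3]
   → F = (4/3, 8)
3. D_x = 17/2  [line -1·x + 7/3·y + -11/2 = 0 ∩ |DB|² = 89/4]
4. D_y = 6  [line -1·x + 7/3·y + -11/2 = 0 ∩ |DB|² = 89/4]
   → D = (17/2, 6)
5. C_x = -7/2  [ED ∥ CB ∩ DB ∥ EC]
6. C_y = 11  [ED ∥ CB ∩ DB ∥ EC]
   → C = (-7/2, 11)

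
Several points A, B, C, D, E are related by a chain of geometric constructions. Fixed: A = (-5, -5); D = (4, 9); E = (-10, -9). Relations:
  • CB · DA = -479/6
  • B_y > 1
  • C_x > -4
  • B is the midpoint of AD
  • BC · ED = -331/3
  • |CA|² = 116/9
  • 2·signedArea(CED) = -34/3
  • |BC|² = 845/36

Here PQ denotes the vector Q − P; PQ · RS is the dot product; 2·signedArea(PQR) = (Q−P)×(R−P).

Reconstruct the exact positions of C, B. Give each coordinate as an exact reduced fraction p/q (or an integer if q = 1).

B = (-1/2, 2)
C = (-11/3, -5/3)

1. C_x = -11/3  [line -18·x + 14·y + -128/3 = 0 ∩ |CA|² = 116/9]
2. C_y = -5/3  [line -18·x + 14·y + -128/3 = 0 ∩ |CA|² = 116/9]
   → C = (-11/3, -5/3)
3. B_x = -1/2  [CB · DA = -479/6 ∩ B is the midpoint of AD]
4. B_y = 2  [CB · DA = -479/6 ∩ B is the midpoint of AD]
   → B = (-1/2, 2)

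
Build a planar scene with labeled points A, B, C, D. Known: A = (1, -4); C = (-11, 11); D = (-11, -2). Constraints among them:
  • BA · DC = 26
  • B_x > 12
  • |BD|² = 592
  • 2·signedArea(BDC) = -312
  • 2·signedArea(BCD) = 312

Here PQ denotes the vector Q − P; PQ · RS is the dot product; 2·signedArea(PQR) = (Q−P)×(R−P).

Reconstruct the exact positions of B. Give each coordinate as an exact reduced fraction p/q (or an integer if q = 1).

B = (13, -6)

1. B_x = 13  [2·signedArea(BCD) = 312 ∩ BA · DC = 26]
2. B_y = -6  [2·signedArea(BCD) = 312 ∩ BA · DC = 26]
   → B = (13, -6)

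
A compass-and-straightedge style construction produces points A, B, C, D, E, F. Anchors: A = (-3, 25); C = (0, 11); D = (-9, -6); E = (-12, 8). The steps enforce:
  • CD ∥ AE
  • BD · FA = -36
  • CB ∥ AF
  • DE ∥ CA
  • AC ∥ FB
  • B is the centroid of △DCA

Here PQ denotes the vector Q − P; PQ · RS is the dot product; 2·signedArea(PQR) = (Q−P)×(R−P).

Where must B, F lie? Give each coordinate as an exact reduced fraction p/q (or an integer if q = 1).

B = (-4, 10)
F = (-7, 24)

1. B_x = -4  [B is the centroid of △DCA]
2. B_y = 10  [B is the centroid of △DCA]
   → B = (-4, 10)
3. F_x = -7  [AC ∥ FB ∩ CB ∥ AF]
4. F_y = 24  [AC ∥ FB ∩ CB ∥ AF]
   → F = (-7, 24)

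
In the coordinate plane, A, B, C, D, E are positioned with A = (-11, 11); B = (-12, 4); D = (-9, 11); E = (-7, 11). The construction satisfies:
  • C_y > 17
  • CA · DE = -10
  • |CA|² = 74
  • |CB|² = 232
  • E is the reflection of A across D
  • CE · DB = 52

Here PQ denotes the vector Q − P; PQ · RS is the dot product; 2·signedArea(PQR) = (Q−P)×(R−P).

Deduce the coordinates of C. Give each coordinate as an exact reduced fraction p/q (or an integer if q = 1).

1. C_x = -6  [CE · DB = 52 ∩ CA · DE = -10]
2. C_y = 18  [CE · DB = 52 ∩ CA · DE = -10]
   → C = (-6, 18)

C = (-6, 18)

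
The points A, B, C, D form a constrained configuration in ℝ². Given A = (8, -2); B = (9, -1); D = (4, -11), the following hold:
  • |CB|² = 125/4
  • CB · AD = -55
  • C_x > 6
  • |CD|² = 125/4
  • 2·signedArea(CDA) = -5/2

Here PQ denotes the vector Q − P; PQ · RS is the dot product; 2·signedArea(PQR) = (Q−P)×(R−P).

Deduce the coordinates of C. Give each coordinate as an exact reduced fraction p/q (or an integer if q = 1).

C = (13/2, -6)

1. C_x = 13/2  [CB · AD = -55 ∩ 2·signedArea(CDA) = -5/2]
2. C_y = -6  [CB · AD = -55 ∩ 2·signedArea(CDA) = -5/2]
   → C = (13/2, -6)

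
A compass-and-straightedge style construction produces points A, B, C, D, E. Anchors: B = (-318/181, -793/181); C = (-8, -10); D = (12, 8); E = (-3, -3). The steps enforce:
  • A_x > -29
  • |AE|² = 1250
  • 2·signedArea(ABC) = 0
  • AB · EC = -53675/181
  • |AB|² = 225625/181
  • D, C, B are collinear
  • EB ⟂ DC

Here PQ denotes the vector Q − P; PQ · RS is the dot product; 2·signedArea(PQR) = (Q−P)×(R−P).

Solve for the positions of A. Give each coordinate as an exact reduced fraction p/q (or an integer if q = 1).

1. A_x = -28  [2·signedArea(ABC) = 0 ∩ AB · EC = -53675/181]
2. A_y = -28  [2·signedArea(ABC) = 0 ∩ AB · EC = -53675/181]
   → A = (-28, -28)

A = (-28, -28)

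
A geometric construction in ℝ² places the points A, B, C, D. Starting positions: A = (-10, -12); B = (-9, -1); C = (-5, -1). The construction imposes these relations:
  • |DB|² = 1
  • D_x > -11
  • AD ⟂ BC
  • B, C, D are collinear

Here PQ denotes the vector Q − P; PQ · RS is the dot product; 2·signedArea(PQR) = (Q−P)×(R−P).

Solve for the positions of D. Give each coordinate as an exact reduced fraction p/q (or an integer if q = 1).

1. D_x = -10  [B, C, D are collinear ∩ AD ⟂ BC]
2. D_y = -1  [B, C, D are collinear ∩ AD ⟂ BC]
   → D = (-10, -1)

D = (-10, -1)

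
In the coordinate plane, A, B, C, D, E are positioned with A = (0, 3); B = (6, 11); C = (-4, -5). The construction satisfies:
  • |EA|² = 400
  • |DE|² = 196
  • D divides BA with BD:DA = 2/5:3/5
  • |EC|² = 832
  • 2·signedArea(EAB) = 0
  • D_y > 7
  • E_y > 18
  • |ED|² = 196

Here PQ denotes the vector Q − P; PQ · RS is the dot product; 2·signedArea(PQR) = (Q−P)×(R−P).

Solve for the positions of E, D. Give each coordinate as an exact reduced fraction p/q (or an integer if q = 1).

1. E_x = 12  [line -8·x + 6·y + -18 = 0 ∩ |EC|² = 832]
2. E_y = 19  [line -8·x + 6·y + -18 = 0 ∩ |EC|² = 832]
   → E = (12, 19)
3. D_x = 18/5  [D divides BA with BD:DA = 2/5:3/5]
4. D_y = 39/5  [D divides BA with BD:DA = 2/5:3/5]
   → D = (18/5, 39/5)

D = (18/5, 39/5)
E = (12, 19)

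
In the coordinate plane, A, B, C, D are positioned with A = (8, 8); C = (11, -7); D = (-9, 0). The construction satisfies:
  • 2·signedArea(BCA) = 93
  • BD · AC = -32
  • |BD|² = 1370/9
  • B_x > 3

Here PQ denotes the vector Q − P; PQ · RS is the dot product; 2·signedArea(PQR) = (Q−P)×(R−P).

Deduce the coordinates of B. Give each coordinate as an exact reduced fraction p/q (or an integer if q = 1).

B = (10/3, 1/3)

1. B_x = 10/3  [BD · AC = -32 ∩ 2·signedArea(BCA) = 93]
2. B_y = 1/3  [BD · AC = -32 ∩ 2·signedArea(BCA) = 93]
   → B = (10/3, 1/3)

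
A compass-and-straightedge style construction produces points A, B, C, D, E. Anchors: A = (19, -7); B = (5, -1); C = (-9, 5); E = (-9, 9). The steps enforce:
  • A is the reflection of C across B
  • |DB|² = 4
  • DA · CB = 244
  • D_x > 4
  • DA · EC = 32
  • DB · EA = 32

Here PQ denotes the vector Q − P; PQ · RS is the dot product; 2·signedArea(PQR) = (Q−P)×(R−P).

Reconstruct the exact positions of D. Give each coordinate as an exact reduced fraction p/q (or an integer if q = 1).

D = (5, 1)

1. D_x = 5  [DA · EC = 32 ∩ DB · EA = 32]
2. D_y = 1  [DA · EC = 32 ∩ DB · EA = 32]
   → D = (5, 1)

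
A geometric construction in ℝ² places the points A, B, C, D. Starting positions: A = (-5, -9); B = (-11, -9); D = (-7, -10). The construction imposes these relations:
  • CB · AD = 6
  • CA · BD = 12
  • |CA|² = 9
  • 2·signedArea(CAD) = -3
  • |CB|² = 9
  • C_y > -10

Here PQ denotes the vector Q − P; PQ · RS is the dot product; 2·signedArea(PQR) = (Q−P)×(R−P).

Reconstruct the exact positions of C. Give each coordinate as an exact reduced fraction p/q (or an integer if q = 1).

1. C_x = -8  [2·signedArea(CAD) = -3 ∩ CB · AD = 6]
2. C_y = -9  [2·signedArea(CAD) = -3 ∩ CB · AD = 6]
   → C = (-8, -9)

C = (-8, -9)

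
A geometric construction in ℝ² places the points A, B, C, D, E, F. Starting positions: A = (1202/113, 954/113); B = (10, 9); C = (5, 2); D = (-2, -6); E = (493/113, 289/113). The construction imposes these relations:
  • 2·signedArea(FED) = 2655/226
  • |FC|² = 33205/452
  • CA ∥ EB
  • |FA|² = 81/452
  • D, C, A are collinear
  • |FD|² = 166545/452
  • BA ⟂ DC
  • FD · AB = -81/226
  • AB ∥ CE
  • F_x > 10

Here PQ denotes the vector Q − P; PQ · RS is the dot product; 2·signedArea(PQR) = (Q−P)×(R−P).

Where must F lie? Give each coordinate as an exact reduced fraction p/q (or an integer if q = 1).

F = (1166/113, 1971/226)

1. F_x = 1166/113  [2·signedArea(FED) = 2655/226 ∩ FD · AB = -81/226]
2. F_y = 1971/226  [2·signedArea(FED) = 2655/226 ∩ FD · AB = -81/226]
   → F = (1166/113, 1971/226)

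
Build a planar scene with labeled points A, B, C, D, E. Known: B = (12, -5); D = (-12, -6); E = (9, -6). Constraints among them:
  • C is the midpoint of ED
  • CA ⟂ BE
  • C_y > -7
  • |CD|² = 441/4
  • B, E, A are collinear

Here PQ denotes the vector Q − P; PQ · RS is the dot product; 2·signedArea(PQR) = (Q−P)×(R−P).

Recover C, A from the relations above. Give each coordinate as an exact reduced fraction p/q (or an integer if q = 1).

1. C_x = -3/2  [C is the midpoint of ED]
2. C_y = -6  [C is the midpoint of ED]
   → C = (-3/2, -6)
3. A_x = -9/20  [B, E, A are collinear ∩ CA ⟂ BE]
4. A_y = -183/20  [B, E, A are collinear ∩ CA ⟂ BE]
   → A = (-9/20, -183/20)

A = (-9/20, -183/20)
C = (-3/2, -6)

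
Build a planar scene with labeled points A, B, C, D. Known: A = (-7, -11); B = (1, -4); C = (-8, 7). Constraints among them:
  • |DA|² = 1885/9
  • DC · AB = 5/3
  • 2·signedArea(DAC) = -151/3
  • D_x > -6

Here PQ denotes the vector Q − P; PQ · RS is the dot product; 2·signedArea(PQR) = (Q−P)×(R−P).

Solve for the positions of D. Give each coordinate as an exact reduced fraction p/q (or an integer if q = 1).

1. D_x = -5  [2·signedArea(DAC) = -151/3 ∩ DC · AB = 5/3]
2. D_y = 10/3  [2·signedArea(DAC) = -151/3 ∩ DC · AB = 5/3]
   → D = (-5, 10/3)

D = (-5, 10/3)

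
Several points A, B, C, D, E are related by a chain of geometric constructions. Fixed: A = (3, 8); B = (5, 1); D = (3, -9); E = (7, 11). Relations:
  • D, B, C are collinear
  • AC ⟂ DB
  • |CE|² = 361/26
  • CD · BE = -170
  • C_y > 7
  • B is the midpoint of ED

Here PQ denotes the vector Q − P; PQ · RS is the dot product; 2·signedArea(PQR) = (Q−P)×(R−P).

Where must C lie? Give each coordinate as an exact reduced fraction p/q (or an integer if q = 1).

1. C_x = 163/26  [D, B, C are collinear ∩ AC ⟂ DB]
2. C_y = 191/26  [D, B, C are collinear ∩ AC ⟂ DB]
   → C = (163/26, 191/26)

C = (163/26, 191/26)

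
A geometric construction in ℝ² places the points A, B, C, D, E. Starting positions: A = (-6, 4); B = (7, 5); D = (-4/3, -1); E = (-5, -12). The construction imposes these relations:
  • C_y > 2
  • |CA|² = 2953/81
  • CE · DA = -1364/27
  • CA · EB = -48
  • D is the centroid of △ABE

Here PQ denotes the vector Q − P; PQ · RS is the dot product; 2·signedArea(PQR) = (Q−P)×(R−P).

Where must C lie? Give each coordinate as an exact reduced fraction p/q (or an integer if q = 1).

1. C_x = -1/9  [CA · EB = -48 ∩ CE · DA = -1364/27]
2. C_y = 8/3  [CA · EB = -48 ∩ CE · DA = -1364/27]
   → C = (-1/9, 8/3)

C = (-1/9, 8/3)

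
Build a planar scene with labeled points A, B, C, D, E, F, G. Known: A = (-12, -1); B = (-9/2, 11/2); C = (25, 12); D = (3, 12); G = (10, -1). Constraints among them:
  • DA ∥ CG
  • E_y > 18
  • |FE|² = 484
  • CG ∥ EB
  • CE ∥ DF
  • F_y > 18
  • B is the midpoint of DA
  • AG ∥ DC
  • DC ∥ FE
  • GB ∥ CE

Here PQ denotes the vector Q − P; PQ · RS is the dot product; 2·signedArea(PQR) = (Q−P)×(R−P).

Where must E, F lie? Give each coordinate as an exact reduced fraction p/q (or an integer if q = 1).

1. E_x = 21/2  [CG ∥ EB ∩ GB ∥ CE]
2. E_y = 37/2  [CG ∥ EB ∩ GB ∥ CE]
   → E = (21/2, 37/2)
3. F_x = -23/2  [DC ∥ FE ∩ CE ∥ DF]
4. F_y = 37/2  [DC ∥ FE ∩ CE ∥ DF]
   → F = (-23/2, 37/2)

E = (21/2, 37/2)
F = (-23/2, 37/2)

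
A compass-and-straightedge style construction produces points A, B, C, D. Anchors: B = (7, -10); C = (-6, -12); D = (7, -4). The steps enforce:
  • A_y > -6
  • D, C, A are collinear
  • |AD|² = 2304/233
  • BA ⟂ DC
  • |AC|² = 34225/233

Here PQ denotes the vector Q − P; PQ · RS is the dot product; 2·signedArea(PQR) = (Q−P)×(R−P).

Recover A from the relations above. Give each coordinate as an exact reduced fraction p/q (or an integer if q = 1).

1. A_x = 1007/233  [D, C, A are collinear ∩ BA ⟂ DC]
2. A_y = -1316/233  [D, C, A are collinear ∩ BA ⟂ DC]
   → A = (1007/233, -1316/233)

A = (1007/233, -1316/233)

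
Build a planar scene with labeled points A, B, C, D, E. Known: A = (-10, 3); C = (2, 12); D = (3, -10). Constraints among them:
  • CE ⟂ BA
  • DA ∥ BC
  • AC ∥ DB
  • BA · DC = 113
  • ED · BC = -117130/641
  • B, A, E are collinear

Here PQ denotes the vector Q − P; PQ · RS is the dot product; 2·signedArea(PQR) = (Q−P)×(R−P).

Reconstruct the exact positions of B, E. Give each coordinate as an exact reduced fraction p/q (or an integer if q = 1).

1. B_x = 15  [DA ∥ BC ∩ AC ∥ DB]
2. B_y = -1  [DA ∥ BC ∩ AC ∥ DB]
   → B = (15, -1)
3. E_x = 190/641  [B, A, E are collinear ∩ CE ⟂ BA]
4. E_y = 867/641  [B, A, E are collinear ∩ CE ⟂ BA]
   → E = (190/641, 867/641)

B = (15, -1)
E = (190/641, 867/641)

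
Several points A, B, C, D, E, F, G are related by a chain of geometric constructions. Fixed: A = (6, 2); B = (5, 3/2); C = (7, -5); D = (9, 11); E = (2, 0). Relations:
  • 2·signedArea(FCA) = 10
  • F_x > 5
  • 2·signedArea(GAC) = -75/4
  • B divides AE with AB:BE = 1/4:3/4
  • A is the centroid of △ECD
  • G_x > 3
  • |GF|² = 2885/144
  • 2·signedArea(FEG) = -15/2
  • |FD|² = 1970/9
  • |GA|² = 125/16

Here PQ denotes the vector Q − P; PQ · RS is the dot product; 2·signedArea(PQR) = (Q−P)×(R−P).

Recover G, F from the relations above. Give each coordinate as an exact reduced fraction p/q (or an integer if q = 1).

1. F_x = 16/3  [line -7·x + -1·y + 34 = 0 ∩ |FD|² = 1970/9]
2. F_y = -10/3  [line -7·x + -1·y + 34 = 0 ∩ |FD|² = 1970/9]
   → F = (16/3, -10/3)
3. G_x = 7/2  [2·signedArea(GAC) = -75/4 ∩ 2·signedArea(FEG) = -15/2]
4. G_y = 3/4  [2·signedArea(GAC) = -75/4 ∩ 2·signedArea(FEG) = -15/2]
   → G = (7/2, 3/4)

F = (16/3, -10/3)
G = (7/2, 3/4)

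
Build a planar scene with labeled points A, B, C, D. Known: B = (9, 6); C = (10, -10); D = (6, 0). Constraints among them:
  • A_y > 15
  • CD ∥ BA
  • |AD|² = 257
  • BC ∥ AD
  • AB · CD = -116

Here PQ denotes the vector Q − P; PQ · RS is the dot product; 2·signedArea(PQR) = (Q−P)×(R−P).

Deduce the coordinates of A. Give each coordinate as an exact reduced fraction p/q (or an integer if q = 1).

A = (5, 16)

1. A_x = 5  [BC ∥ AD ∩ CD ∥ BA]
2. A_y = 16  [BC ∥ AD ∩ CD ∥ BA]
   → A = (5, 16)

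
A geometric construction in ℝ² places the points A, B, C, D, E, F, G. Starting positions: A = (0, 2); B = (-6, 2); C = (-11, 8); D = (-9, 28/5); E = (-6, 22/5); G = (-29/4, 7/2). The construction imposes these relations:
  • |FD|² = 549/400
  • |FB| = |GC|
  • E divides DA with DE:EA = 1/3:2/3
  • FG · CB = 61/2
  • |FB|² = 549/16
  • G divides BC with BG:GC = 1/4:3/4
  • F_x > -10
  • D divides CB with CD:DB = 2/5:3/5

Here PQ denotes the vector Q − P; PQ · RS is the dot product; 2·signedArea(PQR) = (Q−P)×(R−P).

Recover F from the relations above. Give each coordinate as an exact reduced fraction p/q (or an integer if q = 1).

1. F_x = -39/4  [line -5·x + 6·y + -351/4 = 0 ∩ |FD|² = 549/400]
2. F_y = 13/2  [line -5·x + 6·y + -351/4 = 0 ∩ |FD|² = 549/400]
   → F = (-39/4, 13/2)

F = (-39/4, 13/2)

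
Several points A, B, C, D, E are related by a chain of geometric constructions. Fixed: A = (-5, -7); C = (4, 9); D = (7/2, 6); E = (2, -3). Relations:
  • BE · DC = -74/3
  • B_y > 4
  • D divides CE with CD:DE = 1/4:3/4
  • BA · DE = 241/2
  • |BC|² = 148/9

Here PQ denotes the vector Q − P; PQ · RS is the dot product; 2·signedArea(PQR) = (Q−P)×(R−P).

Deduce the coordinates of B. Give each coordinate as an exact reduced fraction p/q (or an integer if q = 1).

B = (10/3, 5)

1. B_x = 10/3  [line 3/2·x + 9·y + -50 = 0 ∩ |BC|² = 148/9]
2. B_y = 5  [line 3/2·x + 9·y + -50 = 0 ∩ |BC|² = 148/9]
   → B = (10/3, 5)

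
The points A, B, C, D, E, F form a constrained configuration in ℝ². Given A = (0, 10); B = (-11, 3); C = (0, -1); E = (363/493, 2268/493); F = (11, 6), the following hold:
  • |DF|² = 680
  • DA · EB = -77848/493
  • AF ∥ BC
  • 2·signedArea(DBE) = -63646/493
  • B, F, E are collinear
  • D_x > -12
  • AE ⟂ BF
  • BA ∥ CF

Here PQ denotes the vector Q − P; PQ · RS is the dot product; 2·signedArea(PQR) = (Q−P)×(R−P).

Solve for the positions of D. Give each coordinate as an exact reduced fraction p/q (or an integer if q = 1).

D = (-11, -8)

1. D_x = -11  [2·signedArea(DBE) = -63646/493 ∩ DA · EB = -77848/493]
2. D_y = -8  [2·signedArea(DBE) = -63646/493 ∩ DA · EB = -77848/493]
   → D = (-11, -8)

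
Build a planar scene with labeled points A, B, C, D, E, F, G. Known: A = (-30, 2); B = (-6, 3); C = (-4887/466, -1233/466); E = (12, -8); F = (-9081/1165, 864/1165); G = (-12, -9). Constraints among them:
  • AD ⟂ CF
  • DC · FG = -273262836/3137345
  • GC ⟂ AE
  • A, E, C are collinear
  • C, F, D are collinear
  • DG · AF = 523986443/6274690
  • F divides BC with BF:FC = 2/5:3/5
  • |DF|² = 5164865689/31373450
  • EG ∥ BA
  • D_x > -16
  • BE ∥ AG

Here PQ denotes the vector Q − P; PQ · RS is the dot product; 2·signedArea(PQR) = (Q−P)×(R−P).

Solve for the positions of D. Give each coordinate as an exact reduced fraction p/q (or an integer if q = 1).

D = (-19800313/1254938, -11674771/1254938)

1. D_x = -19800313/1254938  [C, F, D are collinear ∩ AD ⟂ CF]
2. D_y = -11674771/1254938  [C, F, D are collinear ∩ AD ⟂ CF]
   → D = (-19800313/1254938, -11674771/1254938)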